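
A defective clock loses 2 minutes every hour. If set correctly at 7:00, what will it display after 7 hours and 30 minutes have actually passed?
For every 60 true minutes, the faulty clock advances 60 - 2 = 58 minutes.
True elapsed: 7 hours and 30 minutes = 450 minutes.
Faulty clock advances: 450 x 58/60 = 435 minutes (drift: 15 minutes behind).
Shown time: 7:00 + 435 minutes = 2:15.

Final answer: 2:15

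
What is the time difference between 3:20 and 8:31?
From 3:20 to 8:31:
(8 x 60 + 31) - (3 x 60 + 20) = 511 - 200 = 311 minutes
= 5 hours and 11 minutes

Final answer: 5 hours and 11 minutes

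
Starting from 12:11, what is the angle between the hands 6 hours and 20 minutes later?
First find the time 6 hours and 20 minutes after 12:11.
Total minutes: 12 x 60 + 11 + 6 x 60 + 20 = 1111.
1111 mod 720 = 391 minutes = 6:31.
Now compute the angle at 6:31:
Hour hand: 6 x 30 + 31 x 0.5 = 195.5 degrees
Minute hand: 31 x 6 = 186 degrees
Difference: |195.5 - 186| = 9.5 degrees
The angle is 9.5 degrees

Final answer: 9.5 degrees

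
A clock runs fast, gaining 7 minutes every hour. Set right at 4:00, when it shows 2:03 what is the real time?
For every 60 true minutes, the faulty clock advances 67 minutes, so 1 faulty-clock minute corresponds to 60/67 true minutes.
From 4:00 to 2:03 on the faulty dial is 603 minutes.
True elapsed: 603 x 60/67 = 540 minutes = 9 hours.
True time: 4:00 + 9 hours = 1:00.

Final answer: 1:00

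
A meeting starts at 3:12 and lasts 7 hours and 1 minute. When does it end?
Starting time: 3:12
Adding 1 minute to 12 minutes: 12 + 1 = 13 minutes
Adding 7 hours: 3 + 7 = 10
Final time: 10:13

Final answer: 10:13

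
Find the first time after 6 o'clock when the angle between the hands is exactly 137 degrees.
At t minutes past 6:00, the hour hand is at 30 x 6 + 0.5t degrees and the minute hand is at 6t degrees.
The smaller angle between them is 137 degrees when |30H - 5.5t| = 137 or |30H - 5.5t| = 223.
With H = 6, solve 30 x 6 - 5.5t = +/- target for each target:
  t = (30 x 6 - 137) / 5.5 = 7.82
  t = (30 x 6 + 137) / 5.5 = 57.64
  t = (30 x 6 - 223) / 5.5 = -7.82 (outside (0, 60))
  t = (30 x 6 + 223) / 5.5 = 73.27 (outside (0, 60))
Valid solutions in (0, 60): {7.82, 57.64} minutes.
The first occurrence is t = 7.82 minutes.
The hands form a 137-degree angle at 7.82 minutes past 6:00.

Final answer: 7.82 minutes past 6:00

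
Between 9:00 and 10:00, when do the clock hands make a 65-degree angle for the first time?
At t minutes past 9:00, the hour hand is at 30 x 9 + 0.5t degrees and the minute hand is at 6t degrees.
The smaller angle between them is 65 degrees when |30H - 5.5t| = 65 or |30H - 5.5t| = 295.
With H = 9, solve 30 x 9 - 5.5t = +/- target for each target:
  t = (30 x 9 - 65) / 5.5 = 37.27
  t = (30 x 9 + 65) / 5.5 = 60.91 (outside (0, 60))
  t = (30 x 9 - 295) / 5.5 = -4.55 (outside (0, 60))
  t = (30 x 9 + 295) / 5.5 = 102.73 (outside (0, 60))
Valid solutions in (0, 60): {37.27} minutes.
The first occurrence is t = 37.27 minutes.
The hands form a 65-degree angle at 37.27 minutes past 9:00.

Final answer: 37.27 minutes past 9:00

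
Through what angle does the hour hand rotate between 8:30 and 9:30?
The hour hand moves 0.5 degrees per minute.
Time elapsed: 9:30 - 8:30 = 60 minutes
Angular displacement: 60 x 0.5 = 30 degrees

Final answer: 30 degrees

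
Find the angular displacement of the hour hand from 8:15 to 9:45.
The hour hand moves 0.5 degrees per minute.
Time elapsed: 9:45 - 8:15 = 90 minutes
Angular displacement: 90 x 0.5 = 45 degrees

Final answer: 45 degrees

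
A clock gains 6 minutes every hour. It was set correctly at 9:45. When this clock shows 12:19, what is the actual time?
For every 60 true minutes, the faulty clock advances 66 minutes, so 1 faulty-clock minute corresponds to 60/66 true minutes.
From 9:45 to 12:19 on the faulty dial is 154 minutes.
True elapsed: 154 x 60/66 = 140 minutes = 2 hours and 20 minutes.
True time: 9:45 + 2 hours and 20 minutes = 12:05.

Final answer: 12:05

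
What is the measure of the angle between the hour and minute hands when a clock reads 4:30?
Hour hand position: 4 x 30 + 30 x 0.5 = 135 degrees
Minute hand position: 30 x 6 = 180 degrees
Difference: |135 - 180| = 45 degrees
The angle between the hands is 45 degrees

Final answer: 45 degrees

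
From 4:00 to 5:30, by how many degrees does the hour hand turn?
The hour hand moves 0.5 degrees per minute.
Time elapsed: 5:30 - 4:00 = 90 minutes
Angular displacement: 90 x 0.5 = 45 degrees

Final answer: 45 degrees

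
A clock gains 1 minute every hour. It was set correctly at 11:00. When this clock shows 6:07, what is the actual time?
For every 60 true minutes, the faulty clock advances 61 minutes, so 1 faulty-clock minute corresponds to 60/61 true minutes.
From 11:00 to 6:07 on the faulty dial is 427 minutes.
True elapsed: 427 x 60/61 = 420 minutes = 7 hours.
True time: 11:00 + 7 hours = 6:00.

Final answer: 6:00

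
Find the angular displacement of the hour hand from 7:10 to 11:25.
The hour hand moves 0.5 degrees per minute.
Time elapsed: 11:25 - 7:10 = 255 minutes
Angular displacement: 255 x 0.5 = 127.5 degrees

Final answer: 127.5 degrees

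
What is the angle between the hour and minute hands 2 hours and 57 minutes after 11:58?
First find the time 2 hours and 57 minutes after 11:58.
Total minutes: 11 x 60 + 58 + 2 x 60 + 57 = 895.
895 mod 720 = 175 minutes = 2:55.
Now compute the angle at 2:55:
Hour hand: 2 x 30 + 55 x 0.5 = 87.5 degrees
Minute hand: 55 x 6 = 330 degrees
Difference: |87.5 - 330| = 242.5 degrees
Smaller angle: 360 - 242.5 = 117.5 degrees

Final answer: 117.5 degrees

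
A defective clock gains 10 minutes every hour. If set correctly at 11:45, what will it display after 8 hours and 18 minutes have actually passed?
For every 60 true minutes, the faulty clock advances 60 + 10 = 70 minutes.
True elapsed: 8 hours and 18 minutes = 498 minutes.
Faulty clock advances: 498 x 70/60 = 581 minutes (drift: 83 minutes ahead).
Shown time: 11:45 + 581 minutes = 9:26.

Final answer: 9:26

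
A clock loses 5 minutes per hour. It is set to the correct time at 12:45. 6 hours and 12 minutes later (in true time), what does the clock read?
For every 60 true minutes, the faulty clock advances 60 - 5 = 55 minutes.
True elapsed: 6 hours and 12 minutes = 372 minutes.
Faulty clock advances: 372 x 55/60 = 341 minutes (drift: 31 minutes behind).
Shown time: 12:45 + 341 minutes = 6:26.

Final answer: 6:26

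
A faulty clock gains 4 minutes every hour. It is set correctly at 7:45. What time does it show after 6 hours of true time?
For every 60 true minutes, the faulty clock advances 60 + 4 = 64 minutes.
True elapsed: 6 hours = 360 minutes.
Faulty clock advances: 360 x 64/60 = 384 minutes (drift: 24 minutes ahead).
Shown time: 7:45 + 384 minutes = 2:09.

Final answer: 2:09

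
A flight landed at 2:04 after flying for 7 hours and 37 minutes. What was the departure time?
Starting time: 2:04 = 124 total minutes past 12:00
Subtracting: 7 hours and 37 minutes = 457 minutes
124 - 457 = -333 (negative, add 12 hours = 720) = 387 minutes
= 6 hours and 27 minutes past 12:00 = 6:27

Final answer: 6:27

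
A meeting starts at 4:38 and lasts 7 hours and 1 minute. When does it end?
Starting time: 4:38
Adding 1 minute to 38 minutes: 38 + 1 = 39 minutes
Adding 7 hours: 4 + 7 = 11
Final time: 11:39

Final answer: 11:39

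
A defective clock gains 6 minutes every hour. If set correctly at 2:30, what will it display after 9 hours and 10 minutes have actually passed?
For every 60 true minutes, the faulty clock advances 60 + 6 = 66 minutes.
True elapsed: 9 hours and 10 minutes = 550 minutes.
Faulty clock advances: 550 x 66/60 = 605 minutes (drift: 55 minutes ahead).
Shown time: 2:30 + 605 minutes = 12:35.

Final answer: 12:35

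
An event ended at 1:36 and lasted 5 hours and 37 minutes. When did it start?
Starting time: 1:36 = 96 total minutes past 12:00
Subtracting: 5 hours and 37 minutes = 337 minutes
96 - 337 = -241 (negative, add 12 hours = 720) = 479 minutes
= 7 hours and 59 minutes past 12:00 = 7:59

Final answer: 7:59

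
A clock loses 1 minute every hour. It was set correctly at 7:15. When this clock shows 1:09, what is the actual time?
For every 60 true minutes, the faulty clock advances 59 minutes, so 1 faulty-clock minute corresponds to 60/59 true minutes.
From 7:15 to 1:09 on the faulty dial is 354 minutes.
True elapsed: 354 x 60/59 = 360 minutes = 6 hours.
True time: 7:15 + 6 hours = 1:15.

Final answer: 1:15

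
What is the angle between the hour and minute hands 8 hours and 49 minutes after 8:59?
First find the time 8 hours and 49 minutes after 8:59.
Total minutes: 8 x 60 + 59 + 8 x 60 + 49 = 1068.
1068 mod 720 = 348 minutes = 5:48.
Now compute the angle at 5:48:
Hour hand: 5 x 30 + 48 x 0.5 = 174 degrees
Minute hand: 48 x 6 = 288 degrees
Difference: |174 - 288| = 114 degrees
The angle is 114 degrees

Final answer: 114 degrees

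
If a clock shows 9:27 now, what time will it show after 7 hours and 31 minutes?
Starting time: 9:27
Adding 31 minutes to 27 minutes: 27 + 31 = 58 minutes
Adding 7 hours: 9 + 7 = 16 - 12 = 4
Final time: 4:58

Final answer: 4:58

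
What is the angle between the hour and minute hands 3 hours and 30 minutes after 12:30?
First find the time 3 hours and 30 minutes after 12:30.
Total minutes: 12 x 60 + 30 + 3 x 60 + 30 = 960.
960 mod 720 = 240 minutes = 4:00.
Now compute the angle at 4:00:
Hour hand: 4 x 30 + 0 x 0.5 = 120 degrees
Minute hand: 0 x 6 = 0 degrees
Difference: |120 - 0| = 120 degrees
The angle is 120 degrees

Final answer: 120 degrees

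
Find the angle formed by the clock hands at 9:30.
Hour hand position: 9 x 30 + 30 x 0.5 = 285 degrees
Minute hand position: 30 x 6 = 180 degrees
Difference: |285 - 180| = 105 degrees
The angle between the hands is 105 degrees

Final answer: 105 degrees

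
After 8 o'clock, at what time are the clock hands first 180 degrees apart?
For hands to be 180 degrees apart: |30H - 5.5t| = 180
With H = 8: t = (30 x 8 + 180)/5.5 = 76.36 or t = (30 x 8 - 180)/5.5 = 10.91
First valid solution (0 < t < 60): t = 10.91 minutes
The hands are opposite at 10.91 minutes past 8:00.

Final answer: 10.91 minutes past 8:00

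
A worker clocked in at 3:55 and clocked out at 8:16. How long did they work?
From 3:55 to 8:16:
(8 x 60 + 16) - (3 x 60 + 55) = 496 - 235 = 261 minutes
= 4 hours and 21 minutes

Final answer: 4 hours and 21 minutes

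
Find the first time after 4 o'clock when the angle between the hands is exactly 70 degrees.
At t minutes past 4:00, the hour hand is at 30 x 4 + 0.5t degrees and the minute hand is at 6t degrees.
The smaller angle between them is 70 degrees when |30H - 5.5t| = 70 or |30H - 5.5t| = 290.
With H = 4, solve 30 x 4 - 5.5t = +/- target for each target:
  t = (30 x 4 - 70) / 5.5 = 9.09
  t = (30 x 4 + 70) / 5.5 = 34.55
  t = (30 x 4 - 290) / 5.5 = -30.91 (outside (0, 60))
  t = (30 x 4 + 290) / 5.5 = 74.55 (outside (0, 60))
Valid solutions in (0, 60): {9.09, 34.55} minutes.
The first occurrence is t = 9.09 minutes.
The hands form a 70-degree angle at 9.09 minutes past 4:00.

Final answer: 9.09 minutes past 4:00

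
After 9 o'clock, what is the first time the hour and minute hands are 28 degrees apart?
At t minutes past 9:00, the hour hand is at 30 x 9 + 0.5t degrees and the minute hand is at 6t degrees.
The smaller angle between them is 28 degrees when |30H - 5.5t| = 28 or |30H - 5.5t| = 332.
With H = 9, solve 30 x 9 - 5.5t = +/- target for each target:
  t = (30 x 9 - 28) / 5.5 = 44
  t = (30 x 9 + 28) / 5.5 = 54.18
  t = (30 x 9 - 332) / 5.5 = -11.27 (outside (0, 60))
  t = (30 x 9 + 332) / 5.5 = 109.45 (outside (0, 60))
Valid solutions in (0, 60): {44, 54.18} minutes.
The first occurrence is t = 44 minutes.
The hands form a 28-degree angle at 44 minutes past 9:00.

Final answer: 44 minutes past 9:00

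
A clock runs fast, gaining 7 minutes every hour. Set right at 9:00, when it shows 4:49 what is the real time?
For every 60 true minutes, the faulty clock advances 67 minutes, so 1 faulty-clock minute corresponds to 60/67 true minutes.
From 9:00 to 4:49 on the faulty dial is 469 minutes.
True elapsed: 469 x 60/67 = 420 minutes = 7 hours.
True time: 9:00 + 7 hours = 4:00.

Final answer: 4:00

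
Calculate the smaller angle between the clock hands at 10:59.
Hour hand position: 10 x 30 + 59 x 0.5 = 329.5 degrees
Minute hand position: 59 x 6 = 354 degrees
Difference: |329.5 - 354| = 24.5 degrees
The angle between the hands is 24.5 degrees

Final answer: 24.5 degrees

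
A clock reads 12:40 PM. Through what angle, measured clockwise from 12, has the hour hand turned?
The hour hand moves 30 degrees per hour and 0.5 degrees per minute.
At 12:40: (0) x 30 + 40 x 0.5 = 0 + 20 = 20 degrees

Final answer: 20 degrees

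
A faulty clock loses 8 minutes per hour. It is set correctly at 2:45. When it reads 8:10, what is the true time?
For every 60 true minutes, the faulty clock advances 52 minutes, so 1 faulty-clock minute corresponds to 60/52 true minutes.
From 2:45 to 8:10 on the faulty dial is 325 minutes.
True elapsed: 325 x 60/52 = 375 minutes = 6 hours and 15 minutes.
True time: 2:45 + 6 hours and 15 minutes = 9:00.

Final answer: 9:00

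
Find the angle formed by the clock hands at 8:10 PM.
Hour hand position: 8 x 30 + 10 x 0.5 = 245 degrees
Minute hand position: 10 x 6 = 60 degrees
Difference: |245 - 60| = 185 degrees
Since 185 > 180, the smaller angle is 360 - 185 = 175 degrees

Final answer: 175 degrees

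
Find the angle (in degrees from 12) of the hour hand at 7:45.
The hour hand moves 30 degrees per hour and 0.5 degrees per minute.
At 7:45: (7) x 30 + 45 x 0.5 = 210 + 22.5 = 232.5 degrees

Final answer: 232.5 degrees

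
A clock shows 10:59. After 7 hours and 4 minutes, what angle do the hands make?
First find the time 7 hours and 4 minutes after 10:59.
Total minutes: 10 x 60 + 59 + 7 x 60 + 4 = 1083.
1083 mod 720 = 363 minutes = 6:03.
Now compute the angle at 6:03:
Hour hand: 6 x 30 + 3 x 0.5 = 181.5 degrees
Minute hand: 3 x 6 = 18 degrees
Difference: |181.5 - 18| = 163.5 degrees
The angle is 163.5 degrees

Final answer: 163.5 degrees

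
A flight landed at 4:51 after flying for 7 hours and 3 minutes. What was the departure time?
Starting time: 4:51 = 291 total minutes past 12:00
Subtracting: 7 hours and 3 minutes = 423 minutes
291 - 423 = -132 (negative, add 12 hours = 720) = 588 minutes
= 9 hours and 48 minutes past 12:00 = 9:48

Final answer: 9:48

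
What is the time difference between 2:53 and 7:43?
From 2:53 to 7:43:
(7 x 60 + 43) - (2 x 60 + 53) = 463 - 173 = 290 minutes
= 4 hours and 50 minutes

Final answer: 4 hours and 50 minutes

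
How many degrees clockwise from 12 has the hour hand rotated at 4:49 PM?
The hour hand moves 30 degrees per hour and 0.5 degrees per minute.
At 4:49: (4) x 30 + 49 x 0.5 = 120 + 24.5 = 144.5 degrees

Final answer: 144.5 degrees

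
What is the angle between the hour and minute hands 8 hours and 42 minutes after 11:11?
First find the time 8 hours and 42 minutes after 11:11.
Total minutes: 11 x 60 + 11 + 8 x 60 + 42 = 1193.
1193 mod 720 = 473 minutes = 7:53.
Now compute the angle at 7:53:
Hour hand: 7 x 30 + 53 x 0.5 = 236.5 degrees
Minute hand: 53 x 6 = 318 degrees
Difference: |236.5 - 318| = 81.5 degrees
The angle is 81.5 degrees

Final answer: 81.5 degrees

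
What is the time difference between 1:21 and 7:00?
From 1:21 to 7:00:
(7 x 60 + 0) - (1 x 60 + 21) = 420 - 81 = 339 minutes
= 5 hours and 39 minutes

Final answer: 5 hours and 39 minutes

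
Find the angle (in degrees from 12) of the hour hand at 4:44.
The hour hand moves 30 degrees per hour and 0.5 degrees per minute.
At 4:44: (4) x 30 + 44 x 0.5 = 120 + 22 = 142 degrees

Final answer: 142 degrees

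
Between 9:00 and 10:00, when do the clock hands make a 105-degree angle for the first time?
At t minutes past 9:00, the hour hand is at 30 x 9 + 0.5t degrees and the minute hand is at 6t degrees.
The smaller angle between them is 105 degrees when |30H - 5.5t| = 105 or |30H - 5.5t| = 255.
With H = 9, solve 30 x 9 - 5.5t = +/- target for each target:
  t = (30 x 9 - 105) / 5.5 = 30
  t = (30 x 9 + 105) / 5.5 = 68.18 (outside (0, 60))
  t = (30 x 9 - 255) / 5.5 = 2.73
  t = (30 x 9 + 255) / 5.5 = 95.45 (outside (0, 60))
Valid solutions in (0, 60): {2.73, 30} minutes.
The first occurrence is t = 2.73 minutes.
The hands form a 105-degree angle at 2.73 minutes past 9:00.

Final answer: 2.73 minutes past 9:00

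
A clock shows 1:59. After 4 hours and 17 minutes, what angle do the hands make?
First find the time 4 hours and 17 minutes after 1:59.
Total minutes: 1 x 60 + 59 + 4 x 60 + 17 = 376.
376 mod 720 = 376 minutes = 6:16.
Now compute the angle at 6:16:
Hour hand: 6 x 30 + 16 x 0.5 = 188 degrees
Minute hand: 16 x 6 = 96 degrees
Difference: |188 - 96| = 92 degrees
The angle is 92 degrees

Final answer: 92 degrees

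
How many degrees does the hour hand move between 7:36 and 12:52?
The hour hand moves 0.5 degrees per minute.
Time elapsed: 12:52 - 7:36 = 316 minutes
Angular displacement: 316 x 0.5 = 158 degrees

Final answer: 158 degrees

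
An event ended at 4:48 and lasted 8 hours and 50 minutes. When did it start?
Starting time: 4:48 = 288 total minutes past 12:00
Subtracting: 8 hours and 50 minutes = 530 minutes
288 - 530 = -242 (negative, add 12 hours = 720) = 478 minutes
= 7 hours and 58 minutes past 12:00 = 7:58

Final answer: 7:58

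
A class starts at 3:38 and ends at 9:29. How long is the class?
From 3:38 to 9:29:
(9 x 60 + 29) - (3 x 60 + 38) = 569 - 218 = 351 minutes
= 5 hours and 51 minutes

Final answer: 5 hours and 51 minutes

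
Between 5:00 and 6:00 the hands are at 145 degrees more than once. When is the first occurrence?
At t minutes past 5:00, the hour hand is at 30 x 5 + 0.5t degrees and the minute hand is at 6t degrees.
The smaller angle between them is 145 degrees when |30H - 5.5t| = 145 or |30H - 5.5t| = 215.
With H = 5, solve 30 x 5 - 5.5t = +/- target for each target:
  t = (30 x 5 - 145) / 5.5 = 0.91
  t = (30 x 5 + 145) / 5.5 = 53.64
  t = (30 x 5 - 215) / 5.5 = -11.82 (outside (0, 60))
  t = (30 x 5 + 215) / 5.5 = 66.36 (outside (0, 60))
Valid solutions in (0, 60): {0.91, 53.64} minutes.
The first occurrence is t = 0.91 minutes.
The hands form a 145-degree angle at 0.91 minutes past 5:00.

Final answer: 0.91 minutes past 5:00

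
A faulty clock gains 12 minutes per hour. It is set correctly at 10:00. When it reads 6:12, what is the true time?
For every 60 true minutes, the faulty clock advances 72 minutes, so 1 faulty-clock minute corresponds to 60/72 true minutes.
From 10:00 to 6:12 on the faulty dial is 492 minutes.
True elapsed: 492 x 60/72 = 410 minutes = 6 hours and 50 minutes.
True time: 10:00 + 6 hours and 50 minutes = 4:50.

Final answer: 4:50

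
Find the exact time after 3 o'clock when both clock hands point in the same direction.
The minute hand gains 5.5 degrees per minute on the hour hand.
At 3:00, the hour hand is at 90 degrees and the minute hand is at 0 degrees.
The gap is 90 degrees. Time to close: 90/5.5 = 60 x 3/11 = 16.36 minutes.
The hands overlap at 16.36 minutes past 3:00.

Final answer: 16.36 minutes past 3:00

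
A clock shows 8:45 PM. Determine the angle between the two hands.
Hour hand position: 8 x 30 + 45 x 0.5 = 262.5 degrees
Minute hand position: 45 x 6 = 270 degrees
Difference: |262.5 - 270| = 7.5 degrees
The angle between the hands is 7.5 degrees

Final answer: 7.5 degrees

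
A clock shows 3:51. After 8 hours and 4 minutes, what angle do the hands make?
First find the time 8 hours and 4 minutes after 3:51.
Total minutes: 3 x 60 + 51 + 8 x 60 + 4 = 715.
715 mod 720 = 715 minutes = 11:55.
Now compute the angle at 11:55:
Hour hand: 11 x 30 + 55 x 0.5 = 357.5 degrees
Minute hand: 55 x 6 = 330 degrees
Difference: |357.5 - 330| = 27.5 degrees
The angle is 27.5 degrees

Final answer: 27.5 degrees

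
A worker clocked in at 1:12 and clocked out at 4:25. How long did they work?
From 1:12 to 4:25:
(4 x 60 + 25) - (1 x 60 + 12) = 265 - 72 = 193 minutes
= 3 hours and 13 minutes

Final answer: 3 hours and 13 minutes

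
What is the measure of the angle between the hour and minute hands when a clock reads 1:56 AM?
Hour hand position: 1 x 30 + 56 x 0.5 = 58 degrees
Minute hand position: 56 x 6 = 336 degrees
Difference: |58 - 336| = 278 degrees
Since 278 > 180, the smaller angle is 360 - 278 = 82 degrees

Final answer: 82 degrees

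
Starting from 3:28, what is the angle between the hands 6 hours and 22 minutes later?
First find the time 6 hours and 22 minutes after 3:28.
Total minutes: 3 x 60 + 28 + 6 x 60 + 22 = 590.
590 mod 720 = 590 minutes = 9:50.
Now compute the angle at 9:50:
Hour hand: 9 x 30 + 50 x 0.5 = 295 degrees
Minute hand: 50 x 6 = 300 degrees
Difference: |295 - 300| = 5 degrees
The angle is 5 degrees

Final answer: 5 degrees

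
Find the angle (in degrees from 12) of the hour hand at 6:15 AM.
The hour hand moves 30 degrees per hour and 0.5 degrees per minute.
At 6:15: (6) x 30 + 15 x 0.5 = 180 + 7.5 = 187.5 degrees

Final answer: 187.5 degrees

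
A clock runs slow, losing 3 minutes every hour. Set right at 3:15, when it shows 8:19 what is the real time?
For every 60 true minutes, the faulty clock advances 57 minutes, so 1 faulty-clock minute corresponds to 60/57 true minutes.
From 3:15 to 8:19 on the faulty dial is 304 minutes.
True elapsed: 304 x 60/57 = 320 minutes = 5 hours and 20 minutes.
True time: 3:15 + 5 hours and 20 minutes = 8:35.

Final answer: 8:35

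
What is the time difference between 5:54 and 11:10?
From 5:54 to 11:10:
(11 x 60 + 10) - (5 x 60 + 54) = 670 - 354 = 316 minutes
= 5 hours and 16 minutes

Final answer: 5 hours and 16 minutes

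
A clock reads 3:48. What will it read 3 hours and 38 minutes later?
Starting time: 3:48
Adding 38 minutes to 48 minutes: 48 + 38 = 86 minutes = 1 hour and 26 minutes
Adding 3 hours: 3 + 3 + 1 (carry) = 7
Final time: 7:26

Final answer: 7:26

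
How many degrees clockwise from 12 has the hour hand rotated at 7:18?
The hour hand moves 30 degrees per hour and 0.5 degrees per minute.
At 7:18: (7) x 30 + 18 x 0.5 = 210 + 9 = 219 degrees

Final answer: 219 degrees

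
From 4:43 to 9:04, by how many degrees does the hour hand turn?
The hour hand moves 0.5 degrees per minute.
Time elapsed: 9:04 - 4:43 = 261 minutes
Angular displacement: 261 x 0.5 = 130.5 degrees

Final answer: 130.5 degrees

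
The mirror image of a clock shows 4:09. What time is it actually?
Reflection across the vertical (12-6) axis maps a hand at angle A degrees to (360 - A) degrees, which sends a reading of T minutes past 12:00 to (720 - T) minutes past 12:00.
Mirror reads 4:09 = 249 minutes past 12:00.
Actual time: (720 - 249) mod 720 = 471 minutes = 7:51.

Final answer: 7:51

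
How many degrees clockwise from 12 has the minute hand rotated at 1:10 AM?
The minute hand moves 6 degrees per minute.
At 1:10: 10 x 6 = 60 degrees

Final answer: 60 degrees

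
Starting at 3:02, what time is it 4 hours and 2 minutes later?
Starting time: 3:02
Adding 2 minutes to 2 minutes: 2 + 2 = 4 minutes
Adding 4 hours: 3 + 4 = 7
Final time: 7:04

Final answer: 7:04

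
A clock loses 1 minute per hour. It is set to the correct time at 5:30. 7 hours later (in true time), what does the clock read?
For every 60 true minutes, the faulty clock advances 60 - 1 = 59 minutes.
True elapsed: 7 hours = 420 minutes.
Faulty clock advances: 420 x 59/60 = 413 minutes (drift: 7 minutes behind).
Shown time: 5:30 + 413 minutes = 12:23.

Final answer: 12:23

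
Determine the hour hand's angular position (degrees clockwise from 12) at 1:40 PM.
The hour hand moves 30 degrees per hour and 0.5 degrees per minute.
At 1:40: (1) x 30 + 40 x 0.5 = 30 + 20 = 50 degrees

Final answer: 50 degrees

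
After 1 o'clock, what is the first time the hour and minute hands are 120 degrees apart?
At t minutes past 1:00, the hour hand is at 30 x 1 + 0.5t degrees and the minute hand is at 6t degrees.
The smaller angle between them is 120 degrees when |30H - 5.5t| = 120 or |30H - 5.5t| = 240.
With H = 1, solve 30 x 1 - 5.5t = +/- target for each target:
  t = (30 x 1 - 120) / 5.5 = -16.36 (outside (0, 60))
  t = (30 x 1 + 120) / 5.5 = 27.27
  t = (30 x 1 - 240) / 5.5 = -38.18 (outside (0, 60))
  t = (30 x 1 + 240) / 5.5 = 49.09
Valid solutions in (0, 60): {27.27, 49.09} minutes.
The first occurrence is t = 27.27 minutes.
The hands form a 120-degree angle at 27.27 minutes past 1:00.

Final answer: 27.27 minutes past 1:00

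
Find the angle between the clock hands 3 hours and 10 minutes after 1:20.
First find the time 3 hours and 10 minutes after 1:20.
Total minutes: 1 x 60 + 20 + 3 x 60 + 10 = 270.
270 mod 720 = 270 minutes = 4:30.
Now compute the angle at 4:30:
Hour hand: 4 x 30 + 30 x 0.5 = 135 degrees
Minute hand: 30 x 6 = 180 degrees
Difference: |135 - 180| = 45 degrees
The angle is 45 degrees

Final answer: 45 degrees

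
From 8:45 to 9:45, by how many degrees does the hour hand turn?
The hour hand moves 0.5 degrees per minute.
Time elapsed: 9:45 - 8:45 = 60 minutes
Angular displacement: 60 x 0.5 = 30 degrees

Final answer: 30 degrees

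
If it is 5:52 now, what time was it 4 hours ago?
Starting time: 5:52 = 352 total minutes past 12:00
Subtracting: 4 hours = 240 minutes
352 - 240 = 112 minutes
= 1 hour and 52 minutes past 12:00 = 1:52

Final answer: 1:52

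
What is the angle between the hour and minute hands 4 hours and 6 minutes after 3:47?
First find the time 4 hours and 6 minutes after 3:47.
Total minutes: 3 x 60 + 47 + 4 x 60 + 6 = 473.
473 mod 720 = 473 minutes = 7:53.
Now compute the angle at 7:53:
Hour hand: 7 x 30 + 53 x 0.5 = 236.5 degrees
Minute hand: 53 x 6 = 318 degrees
Difference: |236.5 - 318| = 81.5 degrees
The angle is 81.5 degrees

Final answer: 81.5 degrees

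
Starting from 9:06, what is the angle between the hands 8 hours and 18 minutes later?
First find the time 8 hours and 18 minutes after 9:06.
Total minutes: 9 x 60 + 6 + 8 x 60 + 18 = 1044.
1044 mod 720 = 324 minutes = 5:24.
Now compute the angle at 5:24:
Hour hand: 5 x 30 + 24 x 0.5 = 162 degrees
Minute hand: 24 x 6 = 144 degrees
Difference: |162 - 144| = 18 degrees
The angle is 18 degrees

Final answer: 18 degrees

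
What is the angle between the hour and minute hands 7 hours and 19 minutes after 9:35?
First find the time 7 hours and 19 minutes after 9:35.
Total minutes: 9 x 60 + 35 + 7 x 60 + 19 = 1014.
1014 mod 720 = 294 minutes = 4:54.
Now compute the angle at 4:54:
Hour hand: 4 x 30 + 54 x 0.5 = 147 degrees
Minute hand: 54 x 6 = 324 degrees
Difference: |147 - 324| = 177 degrees
The angle is 177 degrees

Final answer: 177 degrees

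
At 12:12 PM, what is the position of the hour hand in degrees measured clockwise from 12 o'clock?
The hour hand moves 30 degrees per hour and 0.5 degrees per minute.
At 12:12: (0) x 30 + 12 x 0.5 = 0 + 6 = 6 degrees

Final answer: 6 degrees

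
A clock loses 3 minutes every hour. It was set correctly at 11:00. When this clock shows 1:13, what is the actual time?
For every 60 true minutes, the faulty clock advances 57 minutes, so 1 faulty-clock minute corresponds to 60/57 true minutes.
From 11:00 to 1:13 on the faulty dial is 133 minutes.
True elapsed: 133 x 60/57 = 140 minutes = 2 hours and 20 minutes.
True time: 11:00 + 2 hours and 20 minutes = 1:20.

Final answer: 1:20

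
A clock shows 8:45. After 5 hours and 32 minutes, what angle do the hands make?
First find the time 5 hours and 32 minutes after 8:45.
Total minutes: 8 x 60 + 45 + 5 x 60 + 32 = 857.
857 mod 720 = 137 minutes = 2:17.
Now compute the angle at 2:17:
Hour hand: 2 x 30 + 17 x 0.5 = 68.5 degrees
Minute hand: 17 x 6 = 102 degrees
Difference: |68.5 - 102| = 33.5 degrees
The angle is 33.5 degrees

Final answer: 33.5 degrees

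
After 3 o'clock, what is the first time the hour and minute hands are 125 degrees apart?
At t minutes past 3:00, the hour hand is at 30 x 3 + 0.5t degrees and the minute hand is at 6t degrees.
The smaller angle between them is 125 degrees when |30H - 5.5t| = 125 or |30H - 5.5t| = 235.
With H = 3, solve 30 x 3 - 5.5t = +/- target for each target:
  t = (30 x 3 - 125) / 5.5 = -6.36 (outside (0, 60))
  t = (30 x 3 + 125) / 5.5 = 39.09
  t = (30 x 3 - 235) / 5.5 = -26.36 (outside (0, 60))
  t = (30 x 3 + 235) / 5.5 = 59.09
Valid solutions in (0, 60): {39.09, 59.09} minutes.
The first occurrence is t = 39.09 minutes.
The hands form a 125-degree angle at 39.09 minutes past 3:00.

Final answer: 39.09 minutes past 3:00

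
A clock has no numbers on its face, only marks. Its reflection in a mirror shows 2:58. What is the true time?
Reflection across the vertical (12-6) axis maps a hand at angle A degrees to (360 - A) degrees, which sends a reading of T minutes past 12:00 to (720 - T) minutes past 12:00.
Mirror reads 2:58 = 178 minutes past 12:00.
Actual time: (720 - 178) mod 720 = 542 minutes = 9:02.

Final answer: 9:02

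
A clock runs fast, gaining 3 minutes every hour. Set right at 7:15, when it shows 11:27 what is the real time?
For every 60 true minutes, the faulty clock advances 63 minutes, so 1 faulty-clock minute corresponds to 60/63 true minutes.
From 7:15 to 11:27 on the faulty dial is 252 minutes.
True elapsed: 252 x 60/63 = 240 minutes = 4 hours.
True time: 7:15 + 4 hours = 11:15.

Final answer: 11:15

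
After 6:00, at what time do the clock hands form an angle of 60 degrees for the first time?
At t minutes past 6:00, the hour hand is at 30 x 6 + 0.5t degrees and the minute hand is at 6t degrees.
The smaller angle between them is 60 degrees when |30H - 5.5t| = 60 or |30H - 5.5t| = 300.
With H = 6, solve 30 x 6 - 5.5t = +/- target for each target:
  t = (30 x 6 - 60) / 5.5 = 21.82
  t = (30 x 6 + 60) / 5.5 = 43.64
  t = (30 x 6 - 300) / 5.5 = -21.82 (outside (0, 60))
  t = (30 x 6 + 300) / 5.5 = 87.27 (outside (0, 60))
Valid solutions in (0, 60): {21.82, 43.64} minutes.
The first occurrence is t = 21.82 minutes.
The hands form a 60-degree angle at 21.82 minutes past 6:00.

Final answer: 21.82 minutes past 6:00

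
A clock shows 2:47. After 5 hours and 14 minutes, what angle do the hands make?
First find the time 5 hours and 14 minutes after 2:47.
Total minutes: 2 x 60 + 47 + 5 x 60 + 14 = 481.
481 mod 720 = 481 minutes = 8:01.
Now compute the angle at 8:01:
Hour hand: 8 x 30 + 1 x 0.5 = 240.5 degrees
Minute hand: 1 x 6 = 6 degrees
Difference: |240.5 - 6| = 234.5 degrees
Smaller angle: 360 - 234.5 = 125.5 degrees

Final answer: 125.5 degrees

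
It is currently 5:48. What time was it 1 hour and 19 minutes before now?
Starting time: 5:48 = 348 total minutes past 12:00
Subtracting: 1 hour and 19 minutes = 79 minutes
348 - 79 = 269 minutes
= 4 hours and 29 minutes past 12:00 = 4:29

Final answer: 4:29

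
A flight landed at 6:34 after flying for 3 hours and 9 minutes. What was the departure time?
Starting time: 6:34 = 394 total minutes past 12:00
Subtracting: 3 hours and 9 minutes = 189 minutes
394 - 189 = 205 minutes
= 3 hours and 25 minutes past 12:00 = 3:25

Final answer: 3:25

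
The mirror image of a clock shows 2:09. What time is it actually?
Reflection across the vertical (12-6) axis maps a hand at angle A degrees to (360 - A) degrees, which sends a reading of T minutes past 12:00 to (720 - T) minutes past 12:00.
Mirror reads 2:09 = 129 minutes past 12:00.
Actual time: (720 - 129) mod 720 = 591 minutes = 9:51.

Final answer: 9:51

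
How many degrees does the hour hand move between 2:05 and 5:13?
The hour hand moves 0.5 degrees per minute.
Time elapsed: 5:13 - 2:05 = 188 minutes
Angular displacement: 188 x 0.5 = 94 degrees

Final answer: 94 degrees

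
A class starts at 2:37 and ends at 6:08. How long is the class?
From 2:37 to 6:08:
(6 x 60 + 8) - (2 x 60 + 37) = 368 - 157 = 211 minutes
= 3 hours and 31 minutes

Final answer: 3 hours and 31 minutes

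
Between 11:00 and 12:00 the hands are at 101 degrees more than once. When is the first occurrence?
At t minutes past 11:00, the hour hand is at 30 x 11 + 0.5t degrees and the minute hand is at 6t degrees.
The smaller angle between them is 101 degrees when |30H - 5.5t| = 101 or |30H - 5.5t| = 259.
With H = 11, solve 30 x 11 - 5.5t = +/- target for each target:
  t = (30 x 11 - 101) / 5.5 = 41.64
  t = (30 x 11 + 101) / 5.5 = 78.36 (outside (0, 60))
  t = (30 x 11 - 259) / 5.5 = 12.91
  t = (30 x 11 + 259) / 5.5 = 107.09 (outside (0, 60))
Valid solutions in (0, 60): {12.91, 41.64} minutes.
The first occurrence is t = 12.91 minutes.
The hands form a 101-degree angle at 12.91 minutes past 11:00.

Final answer: 12.91 minutes past 11:00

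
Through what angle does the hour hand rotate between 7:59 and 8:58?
The hour hand moves 0.5 degrees per minute.
Time elapsed: 8:58 - 7:59 = 59 minutes
Angular displacement: 59 x 0.5 = 29.5 degrees

Final answer: 29.5 degrees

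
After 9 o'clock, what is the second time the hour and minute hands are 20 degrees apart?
At t minutes past 9:00, the hour hand is at 30 x 9 + 0.5t degrees and the minute hand is at 6t degrees.
The smaller angle between them is 20 degrees when |30H - 5.5t| = 20 or |30H - 5.5t| = 340.
With H = 9, solve 30 x 9 - 5.5t = +/- target for each target:
  t = (30 x 9 - 20) / 5.5 = 45.45
  t = (30 x 9 + 20) / 5.5 = 52.73
  t = (30 x 9 - 340) / 5.5 = -12.73 (outside (0, 60))
  t = (30 x 9 + 340) / 5.5 = 110.91 (outside (0, 60))
Valid solutions in (0, 60): {45.45, 52.73} minutes.
The second occurrence is t = 52.73 minutes.
The hands form a 20-degree angle at 52.73 minutes past 9:00.

Final answer: 52.73 minutes past 9:00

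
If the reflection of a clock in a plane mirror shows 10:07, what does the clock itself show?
Reflection across the vertical (12-6) axis maps a hand at angle A degrees to (360 - A) degrees, which sends a reading of T minutes past 12:00 to (720 - T) minutes past 12:00.
Mirror reads 10:07 = 607 minutes past 12:00.
Actual time: (720 - 607) mod 720 = 113 minutes = 1:53.

Final answer: 1:53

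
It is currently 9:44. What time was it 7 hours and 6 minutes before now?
Starting time: 9:44 = 584 total minutes past 12:00
Subtracting: 7 hours and 6 minutes = 426 minutes
584 - 426 = 158 minutes
= 2 hours and 38 minutes past 12:00 = 2:38

Final answer: 2:38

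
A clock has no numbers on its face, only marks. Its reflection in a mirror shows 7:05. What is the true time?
Reflection across the vertical (12-6) axis maps a hand at angle A degrees to (360 - A) degrees, which sends a reading of T minutes past 12:00 to (720 - T) minutes past 12:00.
Mirror reads 7:05 = 425 minutes past 12:00.
Actual time: (720 - 425) mod 720 = 295 minutes = 4:55.

Final answer: 4:55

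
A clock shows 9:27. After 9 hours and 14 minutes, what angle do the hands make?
First find the time 9 hours and 14 minutes after 9:27.
Total minutes: 9 x 60 + 27 + 9 x 60 + 14 = 1121.
1121 mod 720 = 401 minutes = 6:41.
Now compute the angle at 6:41:
Hour hand: 6 x 30 + 41 x 0.5 = 200.5 degrees
Minute hand: 41 x 6 = 246 degrees
Difference: |200.5 - 246| = 45.5 degrees
The angle is 45.5 degrees

Final answer: 45.5 degrees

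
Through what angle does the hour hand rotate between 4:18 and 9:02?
The hour hand moves 0.5 degrees per minute.
Time elapsed: 9:02 - 4:18 = 284 minutes
Angular displacement: 284 x 0.5 = 142 degrees

Final answer: 142 degrees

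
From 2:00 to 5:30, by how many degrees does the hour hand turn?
The hour hand moves 0.5 degrees per minute.
Time elapsed: 5:30 - 2:00 = 210 minutes
Angular displacement: 210 x 0.5 = 105 degrees

Final answer: 105 degrees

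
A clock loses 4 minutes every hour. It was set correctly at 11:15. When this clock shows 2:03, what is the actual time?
For every 60 true minutes, the faulty clock advances 56 minutes, so 1 faulty-clock minute corresponds to 60/56 true minutes.
From 11:15 to 2:03 on the faulty dial is 168 minutes.
True elapsed: 168 x 60/56 = 180 minutes = 3 hours.
True time: 11:15 + 3 hours = 2:15.

Final answer: 2:15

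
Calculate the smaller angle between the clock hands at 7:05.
Hour hand position: 7 x 30 + 5 x 0.5 = 212.5 degrees
Minute hand position: 5 x 6 = 30 degrees
Difference: |212.5 - 30| = 182.5 degrees
Since 182.5 > 180, the smaller angle is 360 - 182.5 = 177.5 degrees

Final answer: 177.5 degrees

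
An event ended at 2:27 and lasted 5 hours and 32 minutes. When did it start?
Starting time: 2:27 = 147 total minutes past 12:00
Subtracting: 5 hours and 32 minutes = 332 minutes
147 - 332 = -185 (negative, add 12 hours = 720) = 535 minutes
= 8 hours and 55 minutes past 12:00 = 8:55

Final answer: 8:55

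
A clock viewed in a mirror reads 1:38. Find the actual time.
Reflection across the vertical (12-6) axis maps a hand at angle A degrees to (360 - A) degrees, which sends a reading of T minutes past 12:00 to (720 - T) minutes past 12:00.
Mirror reads 1:38 = 98 minutes past 12:00.
Actual time: (720 - 98) mod 720 = 622 minutes = 10:22.

Final answer: 10:22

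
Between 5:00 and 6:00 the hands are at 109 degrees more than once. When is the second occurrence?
At t minutes past 5:00, the hour hand is at 30 x 5 + 0.5t degrees and the minute hand is at 6t degrees.
The smaller angle between them is 109 degrees when |30H - 5.5t| = 109 or |30H - 5.5t| = 251.
With H = 5, solve 30 x 5 - 5.5t = +/- target for each target:
  t = (30 x 5 - 109) / 5.5 = 7.45
  t = (30 x 5 + 109) / 5.5 = 47.09
  t = (30 x 5 - 251) / 5.5 = -18.36 (outside (0, 60))
  t = (30 x 5 + 251) / 5.5 = 72.91 (outside (0, 60))
Valid solutions in (0, 60): {7.45, 47.09} minutes.
The second occurrence is t = 47.09 minutes.
The hands form a 109-degree angle at 47.09 minutes past 5:00.

Final answer: 47.09 minutes past 5:00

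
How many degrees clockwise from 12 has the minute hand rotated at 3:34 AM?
The minute hand moves 6 degrees per minute.
At 3:34: 34 x 6 = 204 degrees

Final answer: 204 degrees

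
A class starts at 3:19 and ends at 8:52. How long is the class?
From 3:19 to 8:52:
(8 x 60 + 52) - (3 x 60 + 19) = 532 - 199 = 333 minutes
= 5 hours and 33 minutes

Final answer: 5 hours and 33 minutes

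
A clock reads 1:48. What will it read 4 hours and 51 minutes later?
Starting time: 1:48
Adding 51 minutes to 48 minutes: 48 + 51 = 99 minutes = 1 hour and 39 minutes
Adding 4 hours: 1 + 4 + 1 (carry) = 6
Final time: 6:39

Final answer: 6:39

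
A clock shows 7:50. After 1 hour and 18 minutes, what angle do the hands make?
First find the time 1 hour and 18 minutes after 7:50.
Total minutes: 7 x 60 + 50 + 1 x 60 + 18 = 548.
548 mod 720 = 548 minutes = 9:08.
Now compute the angle at 9:08:
Hour hand: 9 x 30 + 8 x 0.5 = 274 degrees
Minute hand: 8 x 6 = 48 degrees
Difference: |274 - 48| = 226 degrees
Smaller angle: 360 - 226 = 134 degrees

Final answer: 134 degrees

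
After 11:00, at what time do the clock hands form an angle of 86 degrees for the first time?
At t minutes past 11:00, the hour hand is at 30 x 11 + 0.5t degrees and the minute hand is at 6t degrees.
The smaller angle between them is 86 degrees when |30H - 5.5t| = 86 or |30H - 5.5t| = 274.
With H = 11, solve 30 x 11 - 5.5t = +/- target for each target:
  t = (30 x 11 - 86) / 5.5 = 44.36
  t = (30 x 11 + 86) / 5.5 = 75.64 (outside (0, 60))
  t = (30 x 11 - 274) / 5.5 = 10.18
  t = (30 x 11 + 274) / 5.5 = 109.82 (outside (0, 60))
Valid solutions in (0, 60): {10.18, 44.36} minutes.
The first occurrence is t = 10.18 minutes.
The hands form a 86-degree angle at 10.18 minutes past 11:00.

Final answer: 10.18 minutes past 11:00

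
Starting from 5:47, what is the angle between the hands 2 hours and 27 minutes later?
First find the time 2 hours and 27 minutes after 5:47.
Total minutes: 5 x 60 + 47 + 2 x 60 + 27 = 494.
494 mod 720 = 494 minutes = 8:14.
Now compute the angle at 8:14:
Hour hand: 8 x 30 + 14 x 0.5 = 247 degrees
Minute hand: 14 x 6 = 84 degrees
Difference: |247 - 84| = 163 degrees
The angle is 163 degrees

Final answer: 163 degrees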